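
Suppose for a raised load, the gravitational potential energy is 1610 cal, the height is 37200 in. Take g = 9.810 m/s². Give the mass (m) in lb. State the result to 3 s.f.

1.60 lb

Solving PE = m·g·h for m: m = PE/(g·h).
PE = 1610 cal = 6736 J; h = 37200 in = 944.9 m; g = 9.810 m/s².
m = 0.7267 kg
0.7267 kg × (1 lb / 0.4536 kg) = 1.602 lb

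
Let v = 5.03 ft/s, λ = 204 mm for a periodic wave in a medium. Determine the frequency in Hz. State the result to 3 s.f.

Rearranging: f = v/λ.
v = 5.03 ft/s = 1.533 m/s; λ = 204 mm = 0.2040 m.
f = 7.515 Hz

7.52 Hz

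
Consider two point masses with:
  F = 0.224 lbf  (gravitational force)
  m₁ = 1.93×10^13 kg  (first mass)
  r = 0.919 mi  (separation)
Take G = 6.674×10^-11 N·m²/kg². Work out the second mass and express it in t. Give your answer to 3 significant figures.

From Newton's law of gravitation: m₂ = F·r²/(G·m₁).
F = 0.224 lbf = 0.9964 N; m₁ = 1.93×10^13 kg; r = 0.919 mi = 1479 m; G = 6.674×10^-11 N·m²/kg².
m₂ = 1692 kg
1692 kg × (1 t / 1000 kg) = 1.692 t

1.69 t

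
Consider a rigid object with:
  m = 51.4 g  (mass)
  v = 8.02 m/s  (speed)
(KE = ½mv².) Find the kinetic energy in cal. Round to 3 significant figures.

KE is given directly by: KE = ½mv².
m = 51.4 g = 0.05140 kg; v = 8.02 m/s.
KE = 1.653 J
1.653 J × (1 cal / 4.184 J) = 0.3951 cal

0.395 cal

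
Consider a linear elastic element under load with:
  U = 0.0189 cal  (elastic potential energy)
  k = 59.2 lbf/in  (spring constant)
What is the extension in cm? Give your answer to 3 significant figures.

0.391 cm

Solving U = ½k·x² for x: x = √(2U/k).
U = 0.0189 cal = 0.07908 J; k = 59.2 lbf/in = 10368 N/m.
x = 0.003906 m
0.003906 m × (1 cm / 0.01000 m) = 0.3906 cm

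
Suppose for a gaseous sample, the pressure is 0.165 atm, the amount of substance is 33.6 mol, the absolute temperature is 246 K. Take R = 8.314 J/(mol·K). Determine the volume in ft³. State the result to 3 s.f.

Rearranging PV = nRT for V: V = nRT/P.
P = 0.165 atm = 16719 Pa; n = 33.6 mol; T = 246 K; R = 8.314 J/(mol·K).
V = 4.110 m³
4.110 m³ × (1 ft³ / 0.02832 m³) = 145.2 ft³

145 ft³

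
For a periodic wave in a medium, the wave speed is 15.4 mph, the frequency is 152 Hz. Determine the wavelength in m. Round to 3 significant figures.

Rearranging v = f·λ for λ: λ = v/f.
v = 15.4 mph = 6.884 m/s; f = 152 Hz.
λ = 0.04529 m

0.0453 m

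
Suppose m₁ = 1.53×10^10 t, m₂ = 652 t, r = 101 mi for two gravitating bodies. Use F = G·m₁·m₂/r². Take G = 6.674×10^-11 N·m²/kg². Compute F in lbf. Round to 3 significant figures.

0.00566 lbf

Directly: F = Gm₁m₂/r².
m₁ = 1.53×10^10 t = 1.530×10^13 kg; m₂ = 652 t = 6.520×10^5 kg; r = 101 mi = 1.625×10^5 m; G = 6.674×10^-11 N·m²/kg².
F = 0.02520 N
0.02520 N × (1 lbf / 4.448 N) = 0.005665 lbf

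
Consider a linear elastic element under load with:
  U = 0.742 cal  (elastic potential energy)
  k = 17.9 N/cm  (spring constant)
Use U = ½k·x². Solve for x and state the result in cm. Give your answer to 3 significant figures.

Rearranging U = ½k·x² for x: x = √(2U/k).
U = 0.742 cal = 3.105 J; k = 17.9 N/cm = 1790 N/m.
x = 0.05890 m
0.05890 m × (1 cm / 0.01000 m) = 5.890 cm

5.89 cm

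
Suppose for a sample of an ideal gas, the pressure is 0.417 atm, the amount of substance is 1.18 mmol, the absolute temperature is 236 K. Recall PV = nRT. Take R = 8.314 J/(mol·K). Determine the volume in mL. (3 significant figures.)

54.8 mL

From the ideal-gas law: V = nRT/P.
P = 0.417 atm = 42253 Pa; n = 1.18 mmol = 0.001180 mol; T = 236 K; R = 8.314 J/(mol·K).
V = 5.480×10^-5 m³
5.480×10^-5 m³ × (1 mL / 1.000×10^-6 m³) = 54.80 mL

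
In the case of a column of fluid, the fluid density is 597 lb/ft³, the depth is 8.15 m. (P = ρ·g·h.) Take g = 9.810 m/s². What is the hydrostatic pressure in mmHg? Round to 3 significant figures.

P is given directly by: P = ρgh.
ρ = 597 lb/ft³ = 9563 kg/m³; h = 8.15 m; g = 9.810 m/s².
P = 7.646×10^5 Pa
7.646×10^5 Pa × (1 mmHg / 133.3 Pa) = 5735 mmHg

5730 mmHg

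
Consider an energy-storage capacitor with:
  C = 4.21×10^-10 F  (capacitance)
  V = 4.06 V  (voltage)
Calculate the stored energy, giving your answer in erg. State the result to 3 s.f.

0.0347 erg

Directly: E = ½CV².
C = 4.21×10^-10 F; V = 4.06 V.
E = 3.470×10^-9 J
3.470×10^-9 J × (1 erg / 1.000×10^-7 J) = 0.03470 erg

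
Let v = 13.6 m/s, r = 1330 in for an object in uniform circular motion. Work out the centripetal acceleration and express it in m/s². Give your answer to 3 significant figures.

5.48 m/s²

a is given directly by: a = v²/r.
v = 13.6 m/s; r = 1330 in = 33.78 m.
a = 5.475 m/s²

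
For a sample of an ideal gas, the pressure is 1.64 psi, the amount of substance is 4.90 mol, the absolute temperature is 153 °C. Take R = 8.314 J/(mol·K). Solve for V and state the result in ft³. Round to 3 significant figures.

From the ideal-gas law: V = nRT/P.
P = 1.64 psi = 11307 Pa; n = 4.90 mol; T = 153 °C = 426.1 K; R = 8.314 J/(mol·K).
V = 1.535 m³
1.535 m³ × (1 ft³ / 0.02832 m³) = 54.22 ft³

54.2 ft³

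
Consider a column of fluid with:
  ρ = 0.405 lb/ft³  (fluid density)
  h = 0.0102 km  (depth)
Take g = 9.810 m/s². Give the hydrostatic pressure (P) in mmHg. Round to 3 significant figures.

Directly: P = ρgh.
ρ = 0.405 lb/ft³ = 6.487 kg/m³; h = 0.0102 km = 10.20 m; g = 9.810 m/s².
P = 649.1 Pa  (the unit combination reduces to kg/(m·s²) = Pa)
649.1 Pa × (1 mmHg / 133.3 Pa) = 4.869 mmHg

4.87 mmHg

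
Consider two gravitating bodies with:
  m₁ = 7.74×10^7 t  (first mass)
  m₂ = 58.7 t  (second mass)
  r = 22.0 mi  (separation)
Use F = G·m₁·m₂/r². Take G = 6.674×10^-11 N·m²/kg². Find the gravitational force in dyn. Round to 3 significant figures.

From Newton's law of gravitation: F = Gm₁m₂/r².
m₁ = 7.74×10^7 t = 7.740×10^10 kg; m₂ = 58.7 t = 58700 kg; r = 22.0 mi = 35406 m; G = 6.674×10^-11 N·m²/kg².
F = 2.419×10^-4 N  (the unit combination reduces to kg·m/s² = N)
2.419×10^-4 N × (1 dyn / 1.000×10^-5 N) = 24.19 dyn

24.2 dyn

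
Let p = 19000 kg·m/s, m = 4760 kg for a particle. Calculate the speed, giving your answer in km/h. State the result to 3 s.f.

14.4 km/h

Rearranging p = m·v for v: v = p/m.
p = 19000 kg·m/s; m = 4760 kg.
v = 3.992 m/s
3.992 m/s × (1 km/h / 0.2778 m/s) = 14.37 km/h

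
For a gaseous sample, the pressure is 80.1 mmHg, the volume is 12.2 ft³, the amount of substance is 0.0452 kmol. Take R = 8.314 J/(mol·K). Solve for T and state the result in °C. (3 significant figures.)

From the ideal-gas law: T = PV/(nR).
P = 80.1 mmHg = 10679 Pa; V = 12.2 ft³ = 0.3455 m³; n = 0.0452 kmol = 45.20 mol; R = 8.314 J/(mol·K).
T = 9.817 K
9.817 K − 273.15 = -263.3 °C

-263 °C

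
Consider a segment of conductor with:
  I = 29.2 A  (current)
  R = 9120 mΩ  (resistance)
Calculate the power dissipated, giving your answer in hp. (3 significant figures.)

10.4 hp

Directly: P = I²R.
I = 29.2 A; R = 9120 mΩ = 9.120 Ω.
P = 7776 W
7776 W × (1 hp / 745.7 W) = 10.43 hp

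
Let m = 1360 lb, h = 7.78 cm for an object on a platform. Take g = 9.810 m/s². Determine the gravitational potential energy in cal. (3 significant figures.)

113 cal

PE is given directly by: PE = mgh.
m = 1360 lb = 616.9 kg; h = 7.78 cm = 0.07780 m; g = 9.810 m/s².
PE = 470.8 J
470.8 J × (1 cal / 4.184 J) = 112.5 cal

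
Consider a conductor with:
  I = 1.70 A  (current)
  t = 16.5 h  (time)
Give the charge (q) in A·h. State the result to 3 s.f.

28.1 A·h

Directly: q = It.
I = 1.70 A; t = 16.5 h = 59400 s.
q = 1.010×10^5 C
1.010×10^5 C × (1 A·h / 3600 C) = 28.05 A·h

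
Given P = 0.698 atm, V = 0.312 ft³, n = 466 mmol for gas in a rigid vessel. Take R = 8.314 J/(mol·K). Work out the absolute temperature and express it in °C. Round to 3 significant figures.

-112 °C

Rearranging PV = nRT for T: T = PV/(nR).
P = 0.698 atm = 70725 Pa; V = 0.312 ft³ = 0.008835 m³; n = 466 mmol = 0.4660 mol; R = 8.314 J/(mol·K).
T = 161.3 K
161.3 K − 273.15 = -111.9 °C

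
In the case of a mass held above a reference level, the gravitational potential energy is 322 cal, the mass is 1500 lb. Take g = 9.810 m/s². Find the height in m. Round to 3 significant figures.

0.202 m

Rearranging: h = PE/(m·g).
PE = 322 cal = 1347 J; m = 1500 lb = 680.4 kg; g = 9.810 m/s².
h = 0.2018 m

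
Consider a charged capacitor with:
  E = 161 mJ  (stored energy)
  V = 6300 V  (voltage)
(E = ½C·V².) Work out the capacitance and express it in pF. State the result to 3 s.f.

8110 pF

Rearranging E = ½C·V² for C: C = 2E/V².
E = 161 mJ = 0.1610 J; V = 6300 V.
C = 8.113×10^-9 F
8.113×10^-9 F × (1 pF / 1.000×10^-12 F) = 8113 pF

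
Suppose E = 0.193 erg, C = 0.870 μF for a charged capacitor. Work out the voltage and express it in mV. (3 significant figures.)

Rearranging E = ½C·V² for V: V = √(2E/C).
E = 0.193 erg = 1.930×10^-8 J; C = 0.870 μF = 8.700×10^-7 F.
V = 0.2106 V
0.2106 V × (1 mV / 0.001000 V) = 210.6 mV

211 mV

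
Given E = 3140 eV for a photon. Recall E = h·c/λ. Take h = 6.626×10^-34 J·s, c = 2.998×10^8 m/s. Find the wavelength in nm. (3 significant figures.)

0.395 nm

Rearranging: λ = hc/E.
E = 3140 eV = 5.031×10^-16 J; h = 6.626×10^-34 J·s; c = 2.998×10^8 m/s.
λ = 3.949×10^-10 m
3.949×10^-10 m × (1 nm / 1.000×10^-9 m) = 0.3949 nm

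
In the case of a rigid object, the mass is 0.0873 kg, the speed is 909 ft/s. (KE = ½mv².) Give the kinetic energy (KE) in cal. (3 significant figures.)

801 cal

Directly: KE = ½mv².
m = 0.0873 kg; v = 909 ft/s = 277.1 m/s.
KE = 3351 J
3351 J × (1 cal / 4.184 J) = 800.8 cal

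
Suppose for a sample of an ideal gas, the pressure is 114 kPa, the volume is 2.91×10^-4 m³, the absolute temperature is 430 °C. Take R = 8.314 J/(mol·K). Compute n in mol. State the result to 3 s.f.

Rearranging: n = PV/(RT).
P = 114 kPa = 1.140×10^5 Pa; V = 2.91×10^-4 m³; T = 430 °C = 703.1 K; R = 8.314 J/(mol·K).
n = 0.005675 mol

0.00567 mol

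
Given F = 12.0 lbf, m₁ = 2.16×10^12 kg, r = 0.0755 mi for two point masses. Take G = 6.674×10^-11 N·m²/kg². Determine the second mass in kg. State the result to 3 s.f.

5470 kg

From Newton's law of gravitation: m₂ = F·r²/(G·m₁).
F = 12.0 lbf = 53.38 N; m₁ = 2.16×10^12 kg; r = 0.0755 mi = 121.5 m; G = 6.674×10^-11 N·m²/kg².
m₂ = 5467 kg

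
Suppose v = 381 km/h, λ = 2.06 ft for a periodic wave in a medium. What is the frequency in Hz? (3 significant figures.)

Rearranging v = f·λ for f: f = v/λ.
v = 381 km/h = 105.8 m/s; λ = 2.06 ft = 0.6279 m.
f = 168.6 Hz

169 Hz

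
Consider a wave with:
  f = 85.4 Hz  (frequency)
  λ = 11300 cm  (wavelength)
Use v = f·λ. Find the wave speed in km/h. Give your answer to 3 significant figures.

34700 km/h

v is given directly by: v = fλ.
f = 85.4 Hz; λ = 11300 cm = 113.0 m.
v = 9650 m/s
9650 m/s × (1 km/h / 0.2778 m/s) = 34741 km/h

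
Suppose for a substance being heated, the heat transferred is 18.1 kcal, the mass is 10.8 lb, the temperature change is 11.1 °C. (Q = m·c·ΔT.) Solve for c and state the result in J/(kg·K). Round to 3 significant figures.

1390 J/(kg·K)

Solving Q = m·c·ΔT for c: c = Q/(m·ΔT).
Q = 18.1 kcal = 75730 J; m = 10.8 lb = 4.899 kg; ΔT = 11.1 °C = 11.10 K.
c = 1393 J/(kg·K)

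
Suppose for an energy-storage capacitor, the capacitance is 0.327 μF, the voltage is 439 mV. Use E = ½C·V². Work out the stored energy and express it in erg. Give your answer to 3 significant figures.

Directly: E = ½CV².
C = 0.327 μF = 3.270×10^-7 F; V = 439 mV = 0.4390 V.
E = 3.151×10^-8 J
3.151×10^-8 J × (1 erg / 1.000×10^-7 J) = 0.3151 erg

0.315 erg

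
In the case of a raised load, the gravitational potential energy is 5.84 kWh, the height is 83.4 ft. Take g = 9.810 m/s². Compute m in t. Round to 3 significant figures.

84.3 t

Solving PE = m·g·h for m: m = PE/(g·h).
PE = 5.84 kWh = 2.102×10^7 J; h = 83.4 ft = 25.42 m; g = 9.810 m/s².
m = 84307 kg
84307 kg × (1 t / 1000 kg) = 84.31 t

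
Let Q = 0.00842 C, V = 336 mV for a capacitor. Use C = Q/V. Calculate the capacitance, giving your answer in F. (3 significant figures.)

Directly: C = Q/V.
Q = 0.00842 C; V = 336 mV = 0.3360 V.
C = 0.02506 F

0.0251 F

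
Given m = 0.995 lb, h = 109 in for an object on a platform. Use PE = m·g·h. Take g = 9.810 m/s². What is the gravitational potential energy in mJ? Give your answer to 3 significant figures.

PE is given directly by: PE = mgh.
m = 0.995 lb = 0.4513 kg; h = 109 in = 2.769 m; g = 9.810 m/s².
PE = 12.26 J
12.26 J × (1 mJ / 0.001000 J) = 12258 mJ

12300 mJ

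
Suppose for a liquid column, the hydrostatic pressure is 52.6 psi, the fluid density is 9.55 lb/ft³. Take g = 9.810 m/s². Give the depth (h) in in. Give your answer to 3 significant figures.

Rearranging: h = P/(ρ·g).
P = 52.6 psi = 3.627×10^5 Pa; ρ = 9.55 lb/ft³ = 153.0 kg/m³; g = 9.810 m/s².
h = 241.7 m
241.7 m × (1 in / 0.02540 m) = 9514 in

9510 in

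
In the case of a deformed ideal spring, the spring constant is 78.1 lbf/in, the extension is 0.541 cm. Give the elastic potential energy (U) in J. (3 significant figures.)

0.200 J

Directly: U = ½kx².
k = 78.1 lbf/in = 13677 N/m; x = 0.541 cm = 0.005410 m.
U = 0.2002 J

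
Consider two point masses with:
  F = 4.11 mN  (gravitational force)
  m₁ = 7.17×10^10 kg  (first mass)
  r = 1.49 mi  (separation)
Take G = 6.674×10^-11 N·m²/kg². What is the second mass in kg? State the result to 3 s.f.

Rearranging: m₂ = F·r²/(G·m₁).
F = 4.11 mN = 0.004110 N; m₁ = 7.17×10^10 kg; r = 1.49 mi = 2398 m; G = 6.674×10^-11 N·m²/kg².
m₂ = 4939 kg

4940 kg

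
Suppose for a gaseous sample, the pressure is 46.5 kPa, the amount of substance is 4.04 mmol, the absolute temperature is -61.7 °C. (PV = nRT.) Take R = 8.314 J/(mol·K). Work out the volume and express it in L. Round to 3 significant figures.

Rearranging: V = nRT/P.
P = 46.5 kPa = 46500 Pa; n = 4.04 mmol = 0.004040 mol; T = -61.7 °C = 211.4 K; R = 8.314 J/(mol·K).
V = 1.527×10^-4 m³
1.527×10^-4 m³ × (1 L / 0.001000 m³) = 0.1527 L

0.153 L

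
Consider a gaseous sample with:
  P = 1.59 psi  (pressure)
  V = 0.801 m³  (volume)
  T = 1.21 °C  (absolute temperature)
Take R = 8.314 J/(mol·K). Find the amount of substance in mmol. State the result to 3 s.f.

From the ideal-gas law: n = PV/(RT).
P = 1.59 psi = 10963 Pa; V = 0.801 m³; T = 1.21 °C = 274.4 K; R = 8.314 J/(mol·K).
n = 3.850 mol
3.850 mol × (1 mmol / 0.001000 mol) = 3850 mmol

3850 mmol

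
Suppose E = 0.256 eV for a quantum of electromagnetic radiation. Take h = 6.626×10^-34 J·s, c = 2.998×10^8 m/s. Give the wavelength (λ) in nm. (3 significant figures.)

Rearranging: λ = hc/E.
E = 0.256 eV = 4.102×10^-20 J; h = 6.626×10^-34 J·s; c = 2.998×10^8 m/s.
λ = 4.843×10^-6 m
4.843×10^-6 m × (1 nm / 1.000×10^-9 m) = 4843 nm

4840 nm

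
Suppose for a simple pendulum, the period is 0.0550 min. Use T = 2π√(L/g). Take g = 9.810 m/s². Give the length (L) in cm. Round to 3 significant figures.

Rearranging: L = g·(T/2π)².
T = 0.0550 min = 3.300 s; g = 9.810 m/s².
L = 2.706 m
2.706 m × (1 cm / 0.01000 m) = 270.6 cm

271 cm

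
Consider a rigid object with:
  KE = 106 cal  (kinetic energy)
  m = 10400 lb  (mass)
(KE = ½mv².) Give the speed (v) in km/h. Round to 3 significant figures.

1.56 km/h

Rearranging KE = ½mv² for v: v = √(2·KE/m).
KE = 106 cal = 443.5 J; m = 10400 lb = 4717 kg.
v = 0.4336 m/s
0.4336 m/s × (1 km/h / 0.2778 m/s) = 1.561 km/h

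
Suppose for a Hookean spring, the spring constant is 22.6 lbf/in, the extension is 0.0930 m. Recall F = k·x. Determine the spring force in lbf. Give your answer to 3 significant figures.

82.7 lbf

From Hooke's law: F = kx.
k = 22.6 lbf/in = 3958 N/m; x = 0.0930 m.
F = 368.1 N  (the unit combination reduces to kg·m/s² = N)
368.1 N × (1 lbf / 4.448 N) = 82.75 lbf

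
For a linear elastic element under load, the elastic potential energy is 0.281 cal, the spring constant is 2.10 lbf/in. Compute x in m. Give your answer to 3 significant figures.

Solving U = ½k·x² for x: x = √(2U/k).
U = 0.281 cal = 1.176 J; k = 2.10 lbf/in = 367.8 N/m.
x = 0.07996 m

0.0800 m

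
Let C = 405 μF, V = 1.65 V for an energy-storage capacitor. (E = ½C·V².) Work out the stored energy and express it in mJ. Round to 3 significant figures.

Directly: E = ½CV².
C = 405 μF = 4.050×10^-4 F; V = 1.65 V.
E = 5.513×10^-4 J
5.513×10^-4 J × (1 mJ / 0.001000 J) = 0.5513 mJ

0.551 mJ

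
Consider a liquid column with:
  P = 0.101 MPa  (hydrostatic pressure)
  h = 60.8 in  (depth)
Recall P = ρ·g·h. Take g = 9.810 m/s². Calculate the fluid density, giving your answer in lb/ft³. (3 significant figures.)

Solving P = ρ·g·h for ρ: ρ = P/(g·h).
P = 0.101 MPa = 1.010×10^5 Pa; h = 60.8 in = 1.544 m; g = 9.810 m/s².
ρ = 6667 kg/m³
6667 kg/m³ × (1 lb/ft³ / 16.02 kg/m³) = 416.2 lb/ft³

416 lb/ft³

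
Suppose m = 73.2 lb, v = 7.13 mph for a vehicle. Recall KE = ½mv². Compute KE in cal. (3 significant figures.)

40.3 cal

KE is given directly by: KE = ½mv².
m = 73.2 lb = 33.20 kg; v = 7.13 mph = 3.187 m/s.
KE = 168.7 J  (the unit combination reduces to kg·m²/s² = J)
168.7 J × (1 cal / 4.184 J) = 40.31 cal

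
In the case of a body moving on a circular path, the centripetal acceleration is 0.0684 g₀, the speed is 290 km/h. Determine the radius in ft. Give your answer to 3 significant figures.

Rearranging: r = v²/a.
a = 0.0684 g₀ = 0.6708 m/s²; v = 290 km/h = 80.56 m/s.
r = 9674 m
9674 m × (1 ft / 0.3048 m) = 31739 ft

31700 ft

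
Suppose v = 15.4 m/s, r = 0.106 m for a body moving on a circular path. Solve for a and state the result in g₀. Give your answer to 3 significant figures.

228 g₀

a is given directly by: a = v²/r.
v = 15.4 m/s; r = 0.106 m.
a = 2237 m/s²
2237 m/s² × (1 g₀ / 9.807 m/s²) = 228.1 g₀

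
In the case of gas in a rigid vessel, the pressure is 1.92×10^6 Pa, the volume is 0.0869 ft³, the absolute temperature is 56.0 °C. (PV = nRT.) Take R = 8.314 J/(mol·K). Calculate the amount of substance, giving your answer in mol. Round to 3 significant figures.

1.73 mol

From the ideal-gas law: n = PV/(RT).
P = 1.92×10^6 Pa; V = 0.0869 ft³ = 0.002461 m³; T = 56.0 °C = 329.1 K; R = 8.314 J/(mol·K).
n = 1.726 mol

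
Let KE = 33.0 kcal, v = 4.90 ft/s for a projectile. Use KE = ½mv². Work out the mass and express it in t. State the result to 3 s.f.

Rearranging KE = ½mv² for m: m = 2·KE/v².
KE = 33.0 kcal = 1.381×10^5 J; v = 4.90 ft/s = 1.494 m/s.
m = 1.238×10^5 kg
1.238×10^5 kg × (1 t / 1000 kg) = 123.8 t

124 t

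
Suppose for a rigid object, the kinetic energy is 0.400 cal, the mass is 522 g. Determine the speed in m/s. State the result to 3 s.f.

2.53 m/s

Rearranging KE = ½mv² for v: v = √(2·KE/m).
KE = 0.400 cal = 1.674 J; m = 522 g = 0.5220 kg.
v = 2.532 m/s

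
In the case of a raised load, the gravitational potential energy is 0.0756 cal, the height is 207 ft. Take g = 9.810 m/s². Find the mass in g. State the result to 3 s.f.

Solving PE = m·g·h for m: m = PE/(g·h).
PE = 0.0756 cal = 0.3163 J; h = 207 ft = 63.09 m; g = 9.810 m/s².
m = 5.110×10^-4 kg
5.110×10^-4 kg × (1 g / 0.001000 kg) = 0.5110 g

0.511 g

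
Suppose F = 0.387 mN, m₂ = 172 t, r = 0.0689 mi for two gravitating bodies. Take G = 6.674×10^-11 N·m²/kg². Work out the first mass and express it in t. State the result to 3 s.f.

415 t

From Newton's law of gravitation: m₁ = F·r²/(G·m₂).
F = 0.387 mN = 3.870×10^-4 N; m₂ = 172 t = 1.720×10^5 kg; r = 0.0689 mi = 110.9 m; G = 6.674×10^-11 N·m²/kg².
m₁ = 4.145×10^5 kg
4.145×10^5 kg × (1 t / 1000 kg) = 414.5 t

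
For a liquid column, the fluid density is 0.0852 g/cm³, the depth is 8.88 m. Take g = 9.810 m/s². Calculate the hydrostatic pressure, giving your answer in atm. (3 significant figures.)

P is given directly by: P = ρgh.
ρ = 0.0852 g/cm³ = 85.20 kg/m³; h = 8.88 m; g = 9.810 m/s².
P = 7422 Pa
7422 Pa × (1 atm / 1.013×10^5 Pa) = 0.07325 atm

0.0732 atm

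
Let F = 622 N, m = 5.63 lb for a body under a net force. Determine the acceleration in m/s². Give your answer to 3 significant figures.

244 m/s²

From Newton's second law: a = F/m.
F = 622 N; m = 5.63 lb = 2.554 kg.
a = 243.6 m/s²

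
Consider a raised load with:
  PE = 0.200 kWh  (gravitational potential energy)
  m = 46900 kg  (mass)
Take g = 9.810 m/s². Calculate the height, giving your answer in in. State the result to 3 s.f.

Rearranging PE = m·g·h for h: h = PE/(m·g).
PE = 0.200 kWh = 7.200×10^5 J; m = 46900 kg; g = 9.810 m/s².
h = 1.565 m
1.565 m × (1 in / 0.02540 m) = 61.61 in

61.6 in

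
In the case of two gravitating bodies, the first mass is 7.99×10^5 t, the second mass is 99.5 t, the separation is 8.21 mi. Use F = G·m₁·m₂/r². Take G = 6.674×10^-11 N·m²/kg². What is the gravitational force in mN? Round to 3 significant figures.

Directly: F = Gm₁m₂/r².
m₁ = 7.99×10^5 t = 7.990×10^8 kg; m₂ = 99.5 t = 99500 kg; r = 8.21 mi = 13213 m; G = 6.674×10^-11 N·m²/kg².
F = 3.039×10^-5 N
3.039×10^-5 N × (1 mN / 0.001000 N) = 0.03039 mN

0.0304 mN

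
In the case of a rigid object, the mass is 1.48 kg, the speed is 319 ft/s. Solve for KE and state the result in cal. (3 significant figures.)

1670 cal

Directly: KE = ½mv².
m = 1.48 kg; v = 319 ft/s = 97.23 m/s.
KE = 6996 J
6996 J × (1 cal / 4.184 J) = 1672 cal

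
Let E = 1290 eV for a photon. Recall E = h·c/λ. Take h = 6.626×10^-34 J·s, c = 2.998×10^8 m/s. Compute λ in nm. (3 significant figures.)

Rearranging E = h·c/λ for λ: λ = hc/E.
E = 1290 eV = 2.067×10^-16 J; h = 6.626×10^-34 J·s; c = 2.998×10^8 m/s.
λ = 9.611×10^-10 m
9.611×10^-10 m × (1 nm / 1.000×10^-9 m) = 0.9611 nm

0.961 nm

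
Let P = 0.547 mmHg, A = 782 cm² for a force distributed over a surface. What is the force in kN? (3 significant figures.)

0.00570 kN

Solving P = F/A for F: F = P·A.
P = 0.547 mmHg = 72.93 Pa; A = 782 cm² = 0.07820 m².
F = 5.703 N  (the unit combination reduces to kg·m/s² = N)
5.703 N × (1 kN / 1000 N) = 0.005703 kN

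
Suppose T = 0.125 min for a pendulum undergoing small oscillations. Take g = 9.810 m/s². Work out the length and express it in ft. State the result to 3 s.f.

Rearranging: L = g·(T/2π)².
T = 0.125 min = 7.500 s; g = 9.810 m/s².
L = 13.98 m
13.98 m × (1 ft / 0.3048 m) = 45.86 ft

45.9 ft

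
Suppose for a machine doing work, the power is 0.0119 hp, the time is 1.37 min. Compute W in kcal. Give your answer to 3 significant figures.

0.174 kcal

Rearranging: W = P·t.
P = 0.0119 hp = 8.874 W; t = 1.37 min = 82.20 s.
W = 729.4 J  (the unit combination reduces to kg·m²/s² = J)
729.4 J × (1 kcal / 4184 J) = 0.1743 kcal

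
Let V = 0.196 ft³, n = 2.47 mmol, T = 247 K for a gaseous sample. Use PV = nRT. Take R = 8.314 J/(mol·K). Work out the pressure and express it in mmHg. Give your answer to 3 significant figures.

Directly: P = nRT/V.
V = 0.196 ft³ = 0.005550 m³; n = 2.47 mmol = 0.002470 mol; T = 247 K; R = 8.314 J/(mol·K).
P = 913.9 Pa
913.9 Pa × (1 mmHg / 133.3 Pa) = 6.855 mmHg

6.85 mmHg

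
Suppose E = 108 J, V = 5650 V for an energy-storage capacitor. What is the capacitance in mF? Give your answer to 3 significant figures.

Solving E = ½C·V² for C: C = 2E/V².
E = 108 J; V = 5650 V.
C = 6.766×10^-6 F
6.766×10^-6 F × (1 mF / 0.001000 F) = 0.006766 mF

0.00677 mF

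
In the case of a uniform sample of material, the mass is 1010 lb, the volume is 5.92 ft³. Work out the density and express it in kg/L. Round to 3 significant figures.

ρ is given directly by: ρ = m/V.
m = 1010 lb = 458.1 kg; V = 5.92 ft³ = 0.1676 m³.
ρ = 2733 kg/m³
2733 kg/m³ × (1 kg/L / 1000 kg/m³) = 2.733 kg/L

2.73 kg/L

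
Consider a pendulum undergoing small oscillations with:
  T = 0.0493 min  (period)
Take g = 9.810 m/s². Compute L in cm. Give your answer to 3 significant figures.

Rearranging T = 2π√(L/g) for L: L = g·(T/2π)².
T = 0.0493 min = 2.958 s; g = 9.810 m/s².
L = 2.174 m
2.174 m × (1 cm / 0.01000 m) = 217.4 cm

217 cm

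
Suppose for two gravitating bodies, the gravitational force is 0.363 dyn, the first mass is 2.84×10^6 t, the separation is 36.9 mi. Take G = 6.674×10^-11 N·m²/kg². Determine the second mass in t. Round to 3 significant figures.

Rearranging F = G·m₁·m₂/r² for m₂: m₂ = F·r²/(G·m₁).
F = 0.363 dyn = 3.630×10^-6 N; m₁ = 2.84×10^6 t = 2.840×10^9 kg; r = 36.9 mi = 59385 m; G = 6.674×10^-11 N·m²/kg².
m₂ = 67539 kg
67539 kg × (1 t / 1000 kg) = 67.54 t

67.5 t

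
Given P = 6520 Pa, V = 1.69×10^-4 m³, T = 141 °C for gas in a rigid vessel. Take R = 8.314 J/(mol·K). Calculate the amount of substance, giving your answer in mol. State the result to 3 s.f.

Solving PV = nRT for n: n = PV/(RT).
P = 6520 Pa; V = 1.69×10^-4 m³; T = 141 °C = 414.1 K; R = 8.314 J/(mol·K).
n = 3.200×10^-4 mol

3.20×10^-4 mol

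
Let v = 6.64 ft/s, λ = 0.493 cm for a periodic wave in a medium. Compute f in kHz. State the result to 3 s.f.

Solving v = f·λ for f: f = v/λ.
v = 6.64 ft/s = 2.024 m/s; λ = 0.493 cm = 0.004930 m.
f = 410.5 Hz
410.5 Hz × (1 kHz / 1000 Hz) = 0.4105 kHz

0.411 kHz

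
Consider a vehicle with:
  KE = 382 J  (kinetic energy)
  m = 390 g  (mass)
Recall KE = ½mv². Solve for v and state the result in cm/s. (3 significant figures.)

4430 cm/s

Rearranging: v = √(2·KE/m).
KE = 382 J; m = 390 g = 0.3900 kg.
v = 44.26 m/s
44.26 m/s × (1 cm/s / 0.01000 m/s) = 4426 cm/s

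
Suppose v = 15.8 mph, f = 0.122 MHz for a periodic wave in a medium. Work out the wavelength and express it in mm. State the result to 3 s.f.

0.0579 mm

Rearranging v = f·λ for λ: λ = v/f.
v = 15.8 mph = 7.063 m/s; f = 0.122 MHz = 1.220×10^5 Hz.
λ = 5.790×10^-5 m
5.790×10^-5 m × (1 mm / 0.001000 m) = 0.05790 mm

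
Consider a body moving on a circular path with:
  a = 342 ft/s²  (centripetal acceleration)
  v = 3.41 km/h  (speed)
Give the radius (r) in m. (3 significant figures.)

0.00861 m

Rearranging: r = v²/a.
a = 342 ft/s² = 104.2 m/s²; v = 3.41 km/h = 0.9472 m/s.
r = 0.008607 m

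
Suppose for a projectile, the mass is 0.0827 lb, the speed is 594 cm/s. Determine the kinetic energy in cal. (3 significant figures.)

0.158 cal

Directly: KE = ½mv².
m = 0.0827 lb = 0.03751 kg; v = 594 cm/s = 5.940 m/s.
KE = 0.6618 J
0.6618 J × (1 cal / 4.184 J) = 0.1582 cal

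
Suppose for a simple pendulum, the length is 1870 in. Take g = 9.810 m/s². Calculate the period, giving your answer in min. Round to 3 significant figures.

0.230 min

T is given directly by: T = 2π√(L/g).
L = 1870 in = 47.50 m; g = 9.810 m/s².
T = 13.83 s
13.83 s × (1 min / 60.00 s) = 0.2304 min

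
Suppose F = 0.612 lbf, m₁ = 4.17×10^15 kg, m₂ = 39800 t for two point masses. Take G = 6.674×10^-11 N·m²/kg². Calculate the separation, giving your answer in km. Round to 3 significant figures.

2020 km

Rearranging F = G·m₁·m₂/r² for r: r = √(G·m₁m₂/F).
F = 0.612 lbf = 2.722 N; m₁ = 4.17×10^15 kg; m₂ = 39800 t = 3.980×10^7 kg; G = 6.674×10^-11 N·m²/kg².
r = 2.017×10^6 m
2.017×10^6 m × (1 km / 1000 m) = 2017 km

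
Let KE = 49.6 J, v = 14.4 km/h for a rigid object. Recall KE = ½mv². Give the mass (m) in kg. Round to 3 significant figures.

Solving KE = ½mv² for m: m = 2·KE/v².
KE = 49.6 J; v = 14.4 km/h = 4.000 m/s.
m = 6.200 kg

6.20 kg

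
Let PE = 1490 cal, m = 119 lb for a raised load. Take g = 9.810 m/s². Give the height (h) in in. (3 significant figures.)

Solving PE = m·g·h for h: h = PE/(m·g).
PE = 1490 cal = 6234 J; m = 119 lb = 53.98 kg; g = 9.810 m/s².
h = 11.77 m
11.77 m × (1 in / 0.02540 m) = 463.5 in

464 in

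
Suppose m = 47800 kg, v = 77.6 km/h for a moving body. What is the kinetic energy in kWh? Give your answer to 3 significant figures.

Directly: KE = ½mv².
m = 47800 kg; v = 77.6 km/h = 21.56 m/s.
KE = 1.110×10^7 J
1.110×10^7 J × (1 kWh / 3.600×10^6 J) = 3.085 kWh

3.08 kWh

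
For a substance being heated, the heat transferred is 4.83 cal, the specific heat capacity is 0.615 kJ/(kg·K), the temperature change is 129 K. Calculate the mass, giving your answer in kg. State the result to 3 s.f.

Rearranging: m = Q/(c·ΔT).
Q = 4.83 cal = 20.21 J; c = 0.615 kJ/(kg·K) = 615.0 J/(kg·K); ΔT = 129 K.
m = 2.547×10^-4 kg

2.55×10^-4 kg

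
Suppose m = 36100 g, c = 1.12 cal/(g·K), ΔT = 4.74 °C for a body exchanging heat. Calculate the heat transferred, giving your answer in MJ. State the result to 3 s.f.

0.802 MJ

Q is given directly by: Q = mcΔT.
m = 36100 g = 36.10 kg; c = 1.12 cal/(g·K) = 4686 J/(kg·K); ΔT = 4.74 °C = 4.740 K.
Q = 8.019×10^5 J  (the unit combination reduces to kg·m²/s² = J)
8.019×10^5 J × (1 MJ / 1.000×10^6 J) = 0.8019 MJ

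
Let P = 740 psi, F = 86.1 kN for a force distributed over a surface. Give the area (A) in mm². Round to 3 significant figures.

Rearranging: A = F/P.
P = 740 psi = 5.102×10^6 Pa; F = 86.1 kN = 86100 N.
A = 0.01688 m²
0.01688 m² × (1 mm² / 1.000×10^-6 m²) = 16875 mm²

16900 mm²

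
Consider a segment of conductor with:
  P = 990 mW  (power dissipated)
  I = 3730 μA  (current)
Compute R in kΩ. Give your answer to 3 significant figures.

71.2 kΩ

Rearranging P = I²R for R: R = P/I².
P = 990 mW = 0.9900 W; I = 3730 μA = 0.003730 A.
R = 71157 Ω
71157 Ω × (1 kΩ / 1000 Ω) = 71.16 kΩ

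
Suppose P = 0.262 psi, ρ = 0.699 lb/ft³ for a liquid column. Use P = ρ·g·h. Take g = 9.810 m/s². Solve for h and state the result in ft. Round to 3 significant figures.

54.0 ft

Solving P = ρ·g·h for h: h = P/(ρ·g).
P = 0.262 psi = 1806 Pa; ρ = 0.699 lb/ft³ = 11.20 kg/m³; g = 9.810 m/s².
h = 16.45 m
16.45 m × (1 ft / 0.3048 m) = 53.96 ft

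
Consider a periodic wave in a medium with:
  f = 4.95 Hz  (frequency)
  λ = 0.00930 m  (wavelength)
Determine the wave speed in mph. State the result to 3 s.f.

Directly: v = fλ.
f = 4.95 Hz; λ = 0.00930 m.
v = 0.04603 m/s
0.04603 m/s × (1 mph / 0.4470 m/s) = 0.1030 mph

0.103 mph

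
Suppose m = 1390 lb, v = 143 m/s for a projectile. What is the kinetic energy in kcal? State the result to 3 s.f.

1540 kcal

Directly: KE = ½mv².
m = 1390 lb = 630.5 kg; v = 143 m/s.
KE = 6.446×10^6 J  (the unit combination reduces to kg·m²/s² = J)
6.446×10^6 J × (1 kcal / 4184 J) = 1541 kcal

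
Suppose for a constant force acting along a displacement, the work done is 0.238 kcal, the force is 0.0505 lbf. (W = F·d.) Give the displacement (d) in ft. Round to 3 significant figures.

Solving W = F·d for d: d = W/F.
W = 0.238 kcal = 995.8 J; F = 0.0505 lbf = 0.2246 N.
d = 4433 m
4433 m × (1 ft / 0.3048 m) = 14544 ft

14500 ft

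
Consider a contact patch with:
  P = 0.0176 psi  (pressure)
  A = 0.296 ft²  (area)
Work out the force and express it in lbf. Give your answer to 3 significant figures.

Rearranging: F = P·A.
P = 0.0176 psi = 121.3 Pa; A = 0.296 ft² = 0.02750 m².
F = 3.337 N
3.337 N × (1 lbf / 4.448 N) = 0.7502 lbf

0.750 lbf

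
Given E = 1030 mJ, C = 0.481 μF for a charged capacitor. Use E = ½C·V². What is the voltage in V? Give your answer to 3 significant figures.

Solving E = ½C·V² for V: V = √(2E/C).
E = 1030 mJ = 1.030 J; C = 0.481 μF = 4.810×10^-7 F.
V = 2069 V

2070 V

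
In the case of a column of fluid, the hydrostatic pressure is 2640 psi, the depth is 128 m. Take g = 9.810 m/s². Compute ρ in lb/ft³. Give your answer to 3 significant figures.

Solving P = ρ·g·h for ρ: ρ = P/(g·h).
P = 2640 psi = 1.820×10^7 Pa; h = 128 m; g = 9.810 m/s².
ρ = 14496 kg/m³
14496 kg/m³ × (1 lb/ft³ / 16.02 kg/m³) = 904.9 lb/ft³

905 lb/ft³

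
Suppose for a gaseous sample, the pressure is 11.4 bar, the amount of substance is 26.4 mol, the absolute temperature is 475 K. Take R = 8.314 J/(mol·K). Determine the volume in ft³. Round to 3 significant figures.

3.23 ft³

From the ideal-gas law: V = nRT/P.
P = 11.4 bar = 1.140×10^6 Pa; n = 26.4 mol; T = 475 K; R = 8.314 J/(mol·K).
V = 0.09145 m³
0.09145 m³ × (1 ft³ / 0.02832 m³) = 3.230 ft³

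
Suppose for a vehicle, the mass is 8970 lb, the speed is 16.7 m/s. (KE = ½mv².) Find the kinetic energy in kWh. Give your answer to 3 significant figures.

0.158 kWh

Directly: KE = ½mv².
m = 8970 lb = 4069 kg; v = 16.7 m/s.
KE = 5.674×10^5 J
5.674×10^5 J × (1 kWh / 3.600×10^6 J) = 0.1576 kWh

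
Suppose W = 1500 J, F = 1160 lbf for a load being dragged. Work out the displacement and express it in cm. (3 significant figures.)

Solving W = F·d for d: d = W/F.
W = 1500 J; F = 1160 lbf = 5160 N.
d = 0.2907 m
0.2907 m × (1 cm / 0.01000 m) = 29.07 cm

29.1 cm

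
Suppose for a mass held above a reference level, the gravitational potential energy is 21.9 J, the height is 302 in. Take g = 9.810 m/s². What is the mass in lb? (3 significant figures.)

Solving PE = m·g·h for m: m = PE/(g·h).
PE = 21.9 J; h = 302 in = 7.671 m; g = 9.810 m/s².
m = 0.2910 kg
0.2910 kg × (1 lb / 0.4536 kg) = 0.6416 lb

0.642 lb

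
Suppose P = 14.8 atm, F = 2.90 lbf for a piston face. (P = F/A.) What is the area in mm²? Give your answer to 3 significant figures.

8.60 mm²

Rearranging: A = F/P.
P = 14.8 atm = 1.500×10^6 Pa; F = 2.90 lbf = 12.90 N.
A = 8.602×10^-6 m²
8.602×10^-6 m² × (1 mm² / 1.000×10^-6 m²) = 8.602 mm²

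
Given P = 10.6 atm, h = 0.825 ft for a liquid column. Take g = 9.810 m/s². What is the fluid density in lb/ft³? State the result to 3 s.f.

27200 lb/ft³

Rearranging P = ρ·g·h for ρ: ρ = P/(g·h).
P = 10.6 atm = 1.074×10^6 Pa; h = 0.825 ft = 0.2515 m; g = 9.810 m/s².
ρ = 4.354×10^5 kg/m³
4.354×10^5 kg/m³ × (1 lb/ft³ / 16.02 kg/m³) = 27181 lb/ft³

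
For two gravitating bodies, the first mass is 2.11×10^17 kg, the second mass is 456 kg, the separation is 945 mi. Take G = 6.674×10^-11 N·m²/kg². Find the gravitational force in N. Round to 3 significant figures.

From Newton's law of gravitation: F = Gm₁m₂/r².
m₁ = 2.11×10^17 kg; m₂ = 456 kg; r = 945 mi = 1.521×10^6 m; G = 6.674×10^-11 N·m²/kg².
F = 0.002776 N  (the unit combination reduces to kg·m/s² = N)

0.00278 N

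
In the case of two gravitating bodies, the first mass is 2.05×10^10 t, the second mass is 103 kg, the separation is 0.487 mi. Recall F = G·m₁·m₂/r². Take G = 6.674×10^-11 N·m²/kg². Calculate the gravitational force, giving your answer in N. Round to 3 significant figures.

0.229 N

From Newton's law of gravitation: F = Gm₁m₂/r².
m₁ = 2.05×10^10 t = 2.050×10^13 kg; m₂ = 103 kg; r = 0.487 mi = 783.8 m; G = 6.674×10^-11 N·m²/kg².
F = 0.2294 N  (the unit combination reduces to kg·m/s² = N)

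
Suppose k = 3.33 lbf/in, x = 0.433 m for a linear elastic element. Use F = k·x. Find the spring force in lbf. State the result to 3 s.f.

F is given directly by: F = kx.
k = 3.33 lbf/in = 583.2 N/m; x = 0.433 m.
F = 252.5 N
252.5 N × (1 lbf / 4.448 N) = 56.77 lbf

56.8 lbf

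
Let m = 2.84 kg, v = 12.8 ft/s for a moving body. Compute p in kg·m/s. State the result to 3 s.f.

11.1 kg·m/s

p is given directly by: p = mv.
m = 2.84 kg; v = 12.8 ft/s = 3.901 m/s.
p = 11.08 kg·m/s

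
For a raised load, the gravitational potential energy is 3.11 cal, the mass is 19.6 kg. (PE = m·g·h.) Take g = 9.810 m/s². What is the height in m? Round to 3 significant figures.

Rearranging PE = m·g·h for h: h = PE/(m·g).
PE = 3.11 cal = 13.01 J; m = 19.6 kg; g = 9.810 m/s².
h = 0.06767 m

0.0677 m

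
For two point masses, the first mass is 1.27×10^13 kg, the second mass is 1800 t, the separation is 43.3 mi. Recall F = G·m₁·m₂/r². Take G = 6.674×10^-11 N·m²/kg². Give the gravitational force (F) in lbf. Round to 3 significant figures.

F is given directly by: F = Gm₁m₂/r².
m₁ = 1.27×10^13 kg; m₂ = 1800 t = 1.800×10^6 kg; r = 43.3 mi = 69685 m; G = 6.674×10^-11 N·m²/kg².
F = 0.3142 N  (the unit combination reduces to kg·m/s² = N)
0.3142 N × (1 lbf / 4.448 N) = 0.07063 lbf

0.0706 lbf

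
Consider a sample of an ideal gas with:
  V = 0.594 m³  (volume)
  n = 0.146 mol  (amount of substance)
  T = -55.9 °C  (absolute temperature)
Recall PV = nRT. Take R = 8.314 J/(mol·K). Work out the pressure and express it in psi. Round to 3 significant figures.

0.0644 psi

From the ideal-gas law: P = nRT/V.
V = 0.594 m³; n = 0.146 mol; T = -55.9 °C = 217.2 K; R = 8.314 J/(mol·K).
P = 444.0 Pa
444.0 Pa × (1 psi / 6895 Pa) = 0.06439 psi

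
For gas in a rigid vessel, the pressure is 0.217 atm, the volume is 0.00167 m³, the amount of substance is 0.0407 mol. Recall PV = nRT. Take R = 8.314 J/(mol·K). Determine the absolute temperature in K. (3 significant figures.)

109 K

From the ideal-gas law: T = PV/(nR).
P = 0.217 atm = 21988 Pa; V = 0.00167 m³; n = 0.0407 mol; R = 8.314 J/(mol·K).
T = 108.5 K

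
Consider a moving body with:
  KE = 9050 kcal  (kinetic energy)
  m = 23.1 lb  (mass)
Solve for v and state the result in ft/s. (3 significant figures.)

8820 ft/s

Solving KE = ½mv² for v: v = √(2·KE/m).
KE = 9050 kcal = 3.787×10^7 J; m = 23.1 lb = 10.48 kg.
v = 2688 m/s
2688 m/s × (1 ft/s / 0.3048 m/s) = 8820 ft/s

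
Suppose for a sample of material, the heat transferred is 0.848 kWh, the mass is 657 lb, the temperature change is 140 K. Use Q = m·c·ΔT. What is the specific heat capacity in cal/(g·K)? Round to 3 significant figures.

0.0175 cal/(g·K)

Rearranging: c = Q/(m·ΔT).
Q = 0.848 kWh = 3.053×10^6 J; m = 657 lb = 298.0 kg; ΔT = 140 K.
c = 73.17 J/(kg·K)
73.17 J/(kg·K) × (1 cal/(g·K) / 4184 J/(kg·K)) = 0.01749 cal/(g·K)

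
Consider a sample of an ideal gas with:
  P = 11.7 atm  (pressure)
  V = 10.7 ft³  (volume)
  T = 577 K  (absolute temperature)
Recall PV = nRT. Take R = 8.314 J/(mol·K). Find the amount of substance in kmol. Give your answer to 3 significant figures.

0.0749 kmol

From the ideal-gas law: n = PV/(RT).
P = 11.7 atm = 1.186×10^6 Pa; V = 10.7 ft³ = 0.3030 m³; T = 577 K; R = 8.314 J/(mol·K).
n = 74.88 mol
74.88 mol × (1 kmol / 1000 mol) = 0.07488 kmol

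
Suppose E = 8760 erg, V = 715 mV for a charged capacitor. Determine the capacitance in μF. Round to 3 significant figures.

3430 μF

Rearranging E = ½C·V² for C: C = 2E/V².
E = 8760 erg = 8.760×10^-4 J; V = 715 mV = 0.7150 V.
C = 0.003427 F
0.003427 F × (1 μF / 1.000×10^-6 F) = 3427 μF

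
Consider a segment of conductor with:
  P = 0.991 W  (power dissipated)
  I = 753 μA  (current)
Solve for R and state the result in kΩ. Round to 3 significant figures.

1750 kΩ

Rearranging P = I²R for R: R = P/I².
P = 0.991 W; I = 753 μA = 7.530×10^-4 A.
R = 1.748×10^6 Ω
1.748×10^6 Ω × (1 kΩ / 1000 Ω) = 1748 kΩ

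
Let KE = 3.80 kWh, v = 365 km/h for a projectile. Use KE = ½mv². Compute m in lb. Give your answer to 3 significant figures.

5870 lb

Rearranging KE = ½mv² for m: m = 2·KE/v².
KE = 3.80 kWh = 1.368×10^7 J; v = 365 km/h = 101.4 m/s.
m = 2662 kg
2662 kg × (1 lb / 0.4536 kg) = 5868 lb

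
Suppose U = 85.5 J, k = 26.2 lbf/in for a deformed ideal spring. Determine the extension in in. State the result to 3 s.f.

Rearranging U = ½k·x² for x: x = √(2U/k).
U = 85.5 J; k = 26.2 lbf/in = 4588 N/m.
x = 0.1931 m
0.1931 m × (1 in / 0.02540 m) = 7.600 in

7.60 in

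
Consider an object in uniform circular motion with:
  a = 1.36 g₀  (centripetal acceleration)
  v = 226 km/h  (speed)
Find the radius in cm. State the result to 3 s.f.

29500 cm

Rearranging a = v²/r for r: r = v²/a.
a = 1.36 g₀ = 13.34 m/s²; v = 226 km/h = 62.78 m/s.
r = 295.5 m
295.5 m × (1 cm / 0.01000 m) = 29550 cm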